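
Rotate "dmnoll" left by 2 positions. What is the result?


Input: "dmnoll", rotate left by 2
First 2 characters: "dm"
Remaining characters: "noll"
Concatenate remaining + first: "noll" + "dm" = "nolldm"

nolldm


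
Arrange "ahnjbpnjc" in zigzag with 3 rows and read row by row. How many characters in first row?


Zigzag "ahnjbpnjc" into 3 rows:
Placing characters:
  'a' => row 0
  'h' => row 1
  'n' => row 2
  'j' => row 1
  'b' => row 0
  'p' => row 1
  'n' => row 2
  'j' => row 1
  'c' => row 0
Rows:
  Row 0: "abc"
  Row 1: "hjpj"
  Row 2: "nn"
First row length: 3

3


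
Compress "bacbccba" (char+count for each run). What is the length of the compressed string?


Input: bacbccba
Runs:
  'b' x 1 => "b1"
  'a' x 1 => "a1"
  'c' x 1 => "c1"
  'b' x 1 => "b1"
  'c' x 2 => "c2"
  'b' x 1 => "b1"
  'a' x 1 => "a1"
Compressed: "b1a1c1b1c2b1a1"
Compressed length: 14

14


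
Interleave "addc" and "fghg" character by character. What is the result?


Interleaving "addc" and "fghg":
  Position 0: 'a' from first, 'f' from second => "af"
  Position 1: 'd' from first, 'g' from second => "dg"
  Position 2: 'd' from first, 'h' from second => "dh"
  Position 3: 'c' from first, 'g' from second => "cg"
Result: afdgdhcg

afdgdhcg


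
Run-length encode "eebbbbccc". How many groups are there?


Input: eebbbbccc
Scanning for consecutive runs:
  Group 1: 'e' x 2 (positions 0-1)
  Group 2: 'b' x 4 (positions 2-5)
  Group 3: 'c' x 3 (positions 6-8)
Total groups: 3

3


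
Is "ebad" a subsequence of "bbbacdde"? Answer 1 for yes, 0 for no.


Check if "ebad" is a subsequence of "bbbacdde"
Greedy scan:
  Position 0 ('b'): no match needed
  Position 1 ('b'): no match needed
  Position 2 ('b'): no match needed
  Position 3 ('a'): no match needed
  Position 4 ('c'): no match needed
  Position 5 ('d'): no match needed
  Position 6 ('d'): no match needed
  Position 7 ('e'): matches sub[0] = 'e'
Only matched 1/4 characters => not a subsequence

0


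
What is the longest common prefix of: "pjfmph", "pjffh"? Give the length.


Words: pjfmph, pjffh
  Position 0: all 'p' => match
  Position 1: all 'j' => match
  Position 2: all 'f' => match
  Position 3: ('m', 'f') => mismatch, stop
LCP = "pjf" (length 3)

3


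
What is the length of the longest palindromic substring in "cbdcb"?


Input: "cbdcb"
Checking substrings for palindromes:
  No multi-char palindromic substrings found
Longest palindromic substring: "c" with length 1

1


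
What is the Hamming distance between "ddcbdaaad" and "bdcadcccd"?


Comparing "ddcbdaaad" and "bdcadcccd" position by position:
  Position 0: 'd' vs 'b' => differ
  Position 1: 'd' vs 'd' => same
  Position 2: 'c' vs 'c' => same
  Position 3: 'b' vs 'a' => differ
  Position 4: 'd' vs 'd' => same
  Position 5: 'a' vs 'c' => differ
  Position 6: 'a' vs 'c' => differ
  Position 7: 'a' vs 'c' => differ
  Position 8: 'd' vs 'd' => same
Total differences (Hamming distance): 5

5


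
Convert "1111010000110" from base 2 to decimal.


Input: "1111010000110" in base 2
Positional expansion:
  Digit '1' (value 1) x 2^12 = 4096
  Digit '1' (value 1) x 2^11 = 2048
  Digit '1' (value 1) x 2^10 = 1024
  Digit '1' (value 1) x 2^9 = 512
  Digit '0' (value 0) x 2^8 = 0
  Digit '1' (value 1) x 2^7 = 128
  Digit '0' (value 0) x 2^6 = 0
  Digit '0' (value 0) x 2^5 = 0
  Digit '0' (value 0) x 2^4 = 0
  Digit '0' (value 0) x 2^3 = 0
  Digit '1' (value 1) x 2^2 = 4
  Digit '1' (value 1) x 2^1 = 2
  Digit '0' (value 0) x 2^0 = 0
Sum = 7814

7814


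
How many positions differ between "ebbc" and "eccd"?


Comparing "ebbc" and "eccd" position by position:
  Position 0: 'e' vs 'e' => same
  Position 1: 'b' vs 'c' => DIFFER
  Position 2: 'b' vs 'c' => DIFFER
  Position 3: 'c' vs 'd' => DIFFER
Positions that differ: 3

3


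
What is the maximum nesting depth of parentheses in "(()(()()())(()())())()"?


Input: "(()(()()())(()())())()"
Tracking depth:
  Position 0 '(': depth becomes 1
  Position 1 '(': depth becomes 2
  Position 2 ')': depth becomes 1
  Position 3 '(': depth becomes 2
  Position 4 '(': depth becomes 3
  Position 5 ')': depth becomes 2
  Position 6 '(': depth becomes 3
  Position 7 ')': depth becomes 2
  Position 8 '(': depth becomes 3
  Position 9 ')': depth becomes 2
  Position 10 ')': depth becomes 1
  Position 11 '(': depth becomes 2
  Position 12 '(': depth becomes 3
  Position 13 ')': depth becomes 2
  Position 14 '(': depth becomes 3
  Position 15 ')': depth becomes 2
  Position 16 ')': depth becomes 1
  Position 17 '(': depth becomes 2
  Position 18 ')': depth becomes 1
  Position 19 ')': depth becomes 0
  Position 20 '(': depth becomes 1
  Position 21 ')': depth becomes 0
Maximum depth reached: 3

3


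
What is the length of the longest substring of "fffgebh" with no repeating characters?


Input: "fffgebh"
Sliding window (track last position of each char):
  Position 0 ('f'): window [0,0] length 1 -- new best
  Position 1 ('f'): repeat (last at 0), move window start to 1
  Position 1 ('f'): window [1,1] length 1
  Position 2 ('f'): repeat (last at 1), move window start to 2
  Position 2 ('f'): window [2,2] length 1
  Position 3 ('g'): window [2,3] length 2 -- new best
  Position 4 ('e'): window [2,4] length 3 -- new best
  Position 5 ('b'): window [2,5] length 4 -- new best
  Position 6 ('h'): window [2,6] length 5 -- new best
Longest substring with no repeats: "fgebh" with length 5

5


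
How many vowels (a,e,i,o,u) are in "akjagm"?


Input: akjagm
Checking each character:
  'a' at position 0: vowel (running total: 1)
  'k' at position 1: consonant
  'j' at position 2: consonant
  'a' at position 3: vowel (running total: 2)
  'g' at position 4: consonant
  'm' at position 5: consonant
Total vowels: 2

2


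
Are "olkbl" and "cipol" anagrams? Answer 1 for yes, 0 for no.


Strings: "olkbl", "cipol"
Sorted first:  bkllo
Sorted second: cilop
Differ at position 0: 'b' vs 'c' => not anagrams

0


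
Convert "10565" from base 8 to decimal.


Input: "10565" in base 8
Positional expansion:
  Digit '1' (value 1) x 8^4 = 4096
  Digit '0' (value 0) x 8^3 = 0
  Digit '5' (value 5) x 8^2 = 320
  Digit '6' (value 6) x 8^1 = 48
  Digit '5' (value 5) x 8^0 = 5
Sum = 4469

4469


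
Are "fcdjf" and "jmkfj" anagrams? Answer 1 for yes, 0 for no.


Strings: "fcdjf", "jmkfj"
Sorted first:  cdffj
Sorted second: fjjkm
Differ at position 0: 'c' vs 'f' => not anagrams

0


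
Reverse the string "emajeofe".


Input: emajeofe
Reading characters right to left:
  Position 7: 'e'
  Position 6: 'f'
  Position 5: 'o'
  Position 4: 'e'
  Position 3: 'j'
  Position 2: 'a'
  Position 1: 'm'
  Position 0: 'e'
Reversed: efoejame

efoejame


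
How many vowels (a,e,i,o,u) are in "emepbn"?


Input: emepbn
Checking each character:
  'e' at position 0: vowel (running total: 1)
  'm' at position 1: consonant
  'e' at position 2: vowel (running total: 2)
  'p' at position 3: consonant
  'b' at position 4: consonant
  'n' at position 5: consonant
Total vowels: 2

2


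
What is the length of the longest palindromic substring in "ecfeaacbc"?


Input: "ecfeaacbc"
Checking substrings for palindromes:
  [6:9] "cbc" (len 3) => palindrome
  [4:6] "aa" (len 2) => palindrome
Longest palindromic substring: "cbc" with length 3

3


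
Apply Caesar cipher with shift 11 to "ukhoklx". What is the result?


Caesar cipher: shift "ukhoklx" by 11
  'u' (pos 20) + 11 = pos 5 = 'f'
  'k' (pos 10) + 11 = pos 21 = 'v'
  'h' (pos 7) + 11 = pos 18 = 's'
  'o' (pos 14) + 11 = pos 25 = 'z'
  'k' (pos 10) + 11 = pos 21 = 'v'
  'l' (pos 11) + 11 = pos 22 = 'w'
  'x' (pos 23) + 11 = pos 8 = 'i'
Result: fvszvwi

fvszvwi


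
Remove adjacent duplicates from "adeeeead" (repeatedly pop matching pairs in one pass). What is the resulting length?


Input: adeeeead
Stack-based adjacent duplicate removal:
  Read 'a': push. Stack: a
  Read 'd': push. Stack: ad
  Read 'e': push. Stack: ade
  Read 'e': matches stack top 'e' => pop. Stack: ad
  Read 'e': push. Stack: ade
  Read 'e': matches stack top 'e' => pop. Stack: ad
  Read 'a': push. Stack: ada
  Read 'd': push. Stack: adad
Final stack: "adad" (length 4)

4


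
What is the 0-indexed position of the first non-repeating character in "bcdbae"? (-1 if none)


Input: bcdbae
Character frequencies:
  'a': 1
  'b': 2
  'c': 1
  'd': 1
  'e': 1
Scanning left to right for freq == 1:
  Position 0 ('b'): freq=2, skip
  Position 1 ('c'): unique! => answer = 1

1


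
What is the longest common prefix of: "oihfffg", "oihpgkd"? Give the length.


Words: oihfffg, oihpgkd
  Position 0: all 'o' => match
  Position 1: all 'i' => match
  Position 2: all 'h' => match
  Position 3: ('f', 'p') => mismatch, stop
LCP = "oih" (length 3)

3


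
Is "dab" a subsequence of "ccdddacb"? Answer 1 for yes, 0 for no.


Check if "dab" is a subsequence of "ccdddacb"
Greedy scan:
  Position 0 ('c'): no match needed
  Position 1 ('c'): no match needed
  Position 2 ('d'): matches sub[0] = 'd'
  Position 3 ('d'): no match needed
  Position 4 ('d'): no match needed
  Position 5 ('a'): matches sub[1] = 'a'
  Position 6 ('c'): no match needed
  Position 7 ('b'): matches sub[2] = 'b'
All 3 characters matched => is a subsequence

1


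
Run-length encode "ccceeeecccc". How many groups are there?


Input: ccceeeecccc
Scanning for consecutive runs:
  Group 1: 'c' x 3 (positions 0-2)
  Group 2: 'e' x 4 (positions 3-6)
  Group 3: 'c' x 4 (positions 7-10)
Total groups: 3

3


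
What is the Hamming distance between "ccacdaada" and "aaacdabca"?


Comparing "ccacdaada" and "aaacdabca" position by position:
  Position 0: 'c' vs 'a' => differ
  Position 1: 'c' vs 'a' => differ
  Position 2: 'a' vs 'a' => same
  Position 3: 'c' vs 'c' => same
  Position 4: 'd' vs 'd' => same
  Position 5: 'a' vs 'a' => same
  Position 6: 'a' vs 'b' => differ
  Position 7: 'd' vs 'c' => differ
  Position 8: 'a' vs 'a' => same
Total differences (Hamming distance): 4

4


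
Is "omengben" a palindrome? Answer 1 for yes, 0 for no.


Input: omengben
Reversed: nebgnemo
  Compare pos 0 ('o') with pos 7 ('n'): MISMATCH
  Compare pos 1 ('m') with pos 6 ('e'): MISMATCH
  Compare pos 2 ('e') with pos 5 ('b'): MISMATCH
  Compare pos 3 ('n') with pos 4 ('g'): MISMATCH
Result: not a palindrome

0


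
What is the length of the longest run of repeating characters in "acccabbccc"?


Input: "acccabbccc"
Scanning for longest run:
  Position 1 ('c'): new char, reset run to 1
  Position 2 ('c'): continues run of 'c', length=2
  Position 3 ('c'): continues run of 'c', length=3
  Position 4 ('a'): new char, reset run to 1
  Position 5 ('b'): new char, reset run to 1
  Position 6 ('b'): continues run of 'b', length=2
  Position 7 ('c'): new char, reset run to 1
  Position 8 ('c'): continues run of 'c', length=2
  Position 9 ('c'): continues run of 'c', length=3
Longest run: 'c' with length 3

3


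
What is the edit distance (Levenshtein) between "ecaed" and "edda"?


Computing edit distance: "ecaed" -> "edda"
DP table:
           e    d    d    a
      0    1    2    3    4
  e   1    0    1    2    3
  c   2    1    1    2    3
  a   3    2    2    2    2
  e   4    3    3    3    3
  d   5    4    3    3    4
Edit distance = dp[5][4] = 4

4


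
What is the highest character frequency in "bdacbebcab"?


Input: bdacbebcab
Character counts:
  'a': 2
  'b': 4
  'c': 2
  'd': 1
  'e': 1
Maximum frequency: 4

4


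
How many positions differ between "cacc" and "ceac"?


Comparing "cacc" and "ceac" position by position:
  Position 0: 'c' vs 'c' => same
  Position 1: 'a' vs 'e' => DIFFER
  Position 2: 'c' vs 'a' => DIFFER
  Position 3: 'c' vs 'c' => same
Positions that differ: 2

2


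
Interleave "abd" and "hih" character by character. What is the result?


Interleaving "abd" and "hih":
  Position 0: 'a' from first, 'h' from second => "ah"
  Position 1: 'b' from first, 'i' from second => "bi"
  Position 2: 'd' from first, 'h' from second => "dh"
Result: ahbidh

ahbidh


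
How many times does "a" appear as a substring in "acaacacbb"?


Searching for "a" in "acaacacbb"
Scanning each position:
  Position 0: "a" => MATCH
  Position 1: "c" => no
  Position 2: "a" => MATCH
  Position 3: "a" => MATCH
  Position 4: "c" => no
  Position 5: "a" => MATCH
  Position 6: "c" => no
  Position 7: "b" => no
  Position 8: "b" => no
Total occurrences: 4

4


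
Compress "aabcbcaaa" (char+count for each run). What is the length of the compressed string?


Input: aabcbcaaa
Runs:
  'a' x 2 => "a2"
  'b' x 1 => "b1"
  'c' x 1 => "c1"
  'b' x 1 => "b1"
  'c' x 1 => "c1"
  'a' x 3 => "a3"
Compressed: "a2b1c1b1c1a3"
Compressed length: 12

12


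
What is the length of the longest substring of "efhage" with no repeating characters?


Input: "efhage"
Sliding window (track last position of each char):
  Position 0 ('e'): window [0,0] length 1 -- new best
  Position 1 ('f'): window [0,1] length 2 -- new best
  Position 2 ('h'): window [0,2] length 3 -- new best
  Position 3 ('a'): window [0,3] length 4 -- new best
  Position 4 ('g'): window [0,4] length 5 -- new best
  Position 5 ('e'): repeat (last at 0), move window start to 1
  Position 5 ('e'): window [1,5] length 5
Longest substring with no repeats: "efhag" with length 5

5


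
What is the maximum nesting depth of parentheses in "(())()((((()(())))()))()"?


Input: "(())()((((()(())))()))()"
Tracking depth:
  Position 0 '(': depth becomes 1
  Position 1 '(': depth becomes 2
  Position 2 ')': depth becomes 1
  Position 3 ')': depth becomes 0
  Position 4 '(': depth becomes 1
  Position 5 ')': depth becomes 0
  Position 6 '(': depth becomes 1
  Position 7 '(': depth becomes 2
  Position 8 '(': depth becomes 3
  Position 9 '(': depth becomes 4
  Position 10 '(': depth becomes 5
  Position 11 ')': depth becomes 4
  Position 12 '(': depth becomes 5
  Position 13 '(': depth becomes 6
  Position 14 ')': depth becomes 5
  Position 15 ')': depth becomes 4
  Position 16 ')': depth becomes 3
  Position 17 ')': depth becomes 2
  Position 18 '(': depth becomes 3
  Position 19 ')': depth becomes 2
  Position 20 ')': depth becomes 1
  Position 21 ')': depth becomes 0
  Position 22 '(': depth becomes 1
  Position 23 ')': depth becomes 0
Maximum depth reached: 6

6


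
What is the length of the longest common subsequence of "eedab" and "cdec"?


LCS of "eedab" and "cdec"
DP table:
           c    d    e    c
      0    0    0    0    0
  e   0    0    0    1    1
  e   0    0    0    1    1
  d   0    0    1    1    1
  a   0    0    1    1    1
  b   0    0    1    1    1
LCS length = dp[5][4] = 1

1


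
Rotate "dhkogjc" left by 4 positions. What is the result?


Input: "dhkogjc", rotate left by 4
First 4 characters: "dhko"
Remaining characters: "gjc"
Concatenate remaining + first: "gjc" + "dhko" = "gjcdhko"

gjcdhko


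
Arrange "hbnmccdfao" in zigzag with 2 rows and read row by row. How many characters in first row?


Zigzag "hbnmccdfao" into 2 rows:
Placing characters:
  'h' => row 0
  'b' => row 1
  'n' => row 0
  'm' => row 1
  'c' => row 0
  'c' => row 1
  'd' => row 0
  'f' => row 1
  'a' => row 0
  'o' => row 1
Rows:
  Row 0: "hncda"
  Row 1: "bmcfo"
First row length: 5

5


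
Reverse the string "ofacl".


Input: ofacl
Reading characters right to left:
  Position 4: 'l'
  Position 3: 'c'
  Position 2: 'a'
  Position 1: 'f'
  Position 0: 'o'
Reversed: lcafo

lcafo


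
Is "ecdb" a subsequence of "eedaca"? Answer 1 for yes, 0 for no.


Check if "ecdb" is a subsequence of "eedaca"
Greedy scan:
  Position 0 ('e'): matches sub[0] = 'e'
  Position 1 ('e'): no match needed
  Position 2 ('d'): no match needed
  Position 3 ('a'): no match needed
  Position 4 ('c'): matches sub[1] = 'c'
  Position 5 ('a'): no match needed
Only matched 2/4 characters => not a subsequence

0


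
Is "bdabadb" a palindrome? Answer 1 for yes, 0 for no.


Input: bdabadb
Reversed: bdabadb
  Compare pos 0 ('b') with pos 6 ('b'): match
  Compare pos 1 ('d') with pos 5 ('d'): match
  Compare pos 2 ('a') with pos 4 ('a'): match
Result: palindrome

1


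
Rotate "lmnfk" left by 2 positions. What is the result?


Input: "lmnfk", rotate left by 2
First 2 characters: "lm"
Remaining characters: "nfk"
Concatenate remaining + first: "nfk" + "lm" = "nfklm"

nfklm


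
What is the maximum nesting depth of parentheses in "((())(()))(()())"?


Input: "((())(()))(()())"
Tracking depth:
  Position 0 '(': depth becomes 1
  Position 1 '(': depth becomes 2
  Position 2 '(': depth becomes 3
  Position 3 ')': depth becomes 2
  Position 4 ')': depth becomes 1
  Position 5 '(': depth becomes 2
  Position 6 '(': depth becomes 3
  Position 7 ')': depth becomes 2
  Position 8 ')': depth becomes 1
  Position 9 ')': depth becomes 0
  Position 10 '(': depth becomes 1
  Position 11 '(': depth becomes 2
  Position 12 ')': depth becomes 1
  Position 13 '(': depth becomes 2
  Position 14 ')': depth becomes 1
  Position 15 ')': depth becomes 0
Maximum depth reached: 3

3


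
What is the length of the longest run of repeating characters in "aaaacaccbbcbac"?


Input: "aaaacaccbbcbac"
Scanning for longest run:
  Position 1 ('a'): continues run of 'a', length=2
  Position 2 ('a'): continues run of 'a', length=3
  Position 3 ('a'): continues run of 'a', length=4
  Position 4 ('c'): new char, reset run to 1
  Position 5 ('a'): new char, reset run to 1
  Position 6 ('c'): new char, reset run to 1
  Position 7 ('c'): continues run of 'c', length=2
  Position 8 ('b'): new char, reset run to 1
  Position 9 ('b'): continues run of 'b', length=2
  Position 10 ('c'): new char, reset run to 1
  Position 11 ('b'): new char, reset run to 1
  Position 12 ('a'): new char, reset run to 1
  Position 13 ('c'): new char, reset run to 1
Longest run: 'a' with length 4

4


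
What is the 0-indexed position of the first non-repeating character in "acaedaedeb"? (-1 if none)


Input: acaedaedeb
Character frequencies:
  'a': 3
  'b': 1
  'c': 1
  'd': 2
  'e': 3
Scanning left to right for freq == 1:
  Position 0 ('a'): freq=3, skip
  Position 1 ('c'): unique! => answer = 1

1


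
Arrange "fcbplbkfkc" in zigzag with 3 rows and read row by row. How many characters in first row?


Zigzag "fcbplbkfkc" into 3 rows:
Placing characters:
  'f' => row 0
  'c' => row 1
  'b' => row 2
  'p' => row 1
  'l' => row 0
  'b' => row 1
  'k' => row 2
  'f' => row 1
  'k' => row 0
  'c' => row 1
Rows:
  Row 0: "flk"
  Row 1: "cpbfc"
  Row 2: "bk"
First row length: 3

3


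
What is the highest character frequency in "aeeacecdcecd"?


Input: aeeacecdcecd
Character counts:
  'a': 2
  'c': 4
  'd': 2
  'e': 4
Maximum frequency: 4

4


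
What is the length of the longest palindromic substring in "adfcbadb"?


Input: "adfcbadb"
Checking substrings for palindromes:
  No multi-char palindromic substrings found
Longest palindromic substring: "a" with length 1

1


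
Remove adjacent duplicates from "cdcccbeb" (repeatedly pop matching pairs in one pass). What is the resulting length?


Input: cdcccbeb
Stack-based adjacent duplicate removal:
  Read 'c': push. Stack: c
  Read 'd': push. Stack: cd
  Read 'c': push. Stack: cdc
  Read 'c': matches stack top 'c' => pop. Stack: cd
  Read 'c': push. Stack: cdc
  Read 'b': push. Stack: cdcb
  Read 'e': push. Stack: cdcbe
  Read 'b': push. Stack: cdcbeb
Final stack: "cdcbeb" (length 6)

6


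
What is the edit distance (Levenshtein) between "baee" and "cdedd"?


Computing edit distance: "baee" -> "cdedd"
DP table:
           c    d    e    d    d
      0    1    2    3    4    5
  b   1    1    2    3    4    5
  a   2    2    2    3    4    5
  e   3    3    3    2    3    4
  e   4    4    4    3    3    4
Edit distance = dp[4][5] = 4

4


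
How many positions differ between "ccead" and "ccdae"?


Comparing "ccead" and "ccdae" position by position:
  Position 0: 'c' vs 'c' => same
  Position 1: 'c' vs 'c' => same
  Position 2: 'e' vs 'd' => DIFFER
  Position 3: 'a' vs 'a' => same
  Position 4: 'd' vs 'e' => DIFFER
Positions that differ: 2

2


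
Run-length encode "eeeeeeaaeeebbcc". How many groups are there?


Input: eeeeeeaaeeebbcc
Scanning for consecutive runs:
  Group 1: 'e' x 6 (positions 0-5)
  Group 2: 'a' x 2 (positions 6-7)
  Group 3: 'e' x 3 (positions 8-10)
  Group 4: 'b' x 2 (positions 11-12)
  Group 5: 'c' x 2 (positions 13-14)
Total groups: 5

5


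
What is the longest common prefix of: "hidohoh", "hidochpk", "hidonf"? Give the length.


Words: hidohoh, hidochpk, hidonf
  Position 0: all 'h' => match
  Position 1: all 'i' => match
  Position 2: all 'd' => match
  Position 3: all 'o' => match
  Position 4: ('h', 'c', 'n') => mismatch, stop
LCP = "hido" (length 4)

4


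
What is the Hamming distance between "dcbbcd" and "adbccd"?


Comparing "dcbbcd" and "adbccd" position by position:
  Position 0: 'd' vs 'a' => differ
  Position 1: 'c' vs 'd' => differ
  Position 2: 'b' vs 'b' => same
  Position 3: 'b' vs 'c' => differ
  Position 4: 'c' vs 'c' => same
  Position 5: 'd' vs 'd' => same
Total differences (Hamming distance): 3

3


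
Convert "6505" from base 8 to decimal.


Input: "6505" in base 8
Positional expansion:
  Digit '6' (value 6) x 8^3 = 3072
  Digit '5' (value 5) x 8^2 = 320
  Digit '0' (value 0) x 8^1 = 0
  Digit '5' (value 5) x 8^0 = 5
Sum = 3397

3397


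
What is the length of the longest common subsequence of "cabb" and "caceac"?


LCS of "cabb" and "caceac"
DP table:
           c    a    c    e    a    c
      0    0    0    0    0    0    0
  c   0    1    1    1    1    1    1
  a   0    1    2    2    2    2    2
  b   0    1    2    2    2    2    2
  b   0    1    2    2    2    2    2
LCS length = dp[4][6] = 2

2


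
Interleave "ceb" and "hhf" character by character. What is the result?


Interleaving "ceb" and "hhf":
  Position 0: 'c' from first, 'h' from second => "ch"
  Position 1: 'e' from first, 'h' from second => "eh"
  Position 2: 'b' from first, 'f' from second => "bf"
Result: chehbf

chehbf


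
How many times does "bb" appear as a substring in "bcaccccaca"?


Searching for "bb" in "bcaccccaca"
Scanning each position:
  Position 0: "bc" => no
  Position 1: "ca" => no
  Position 2: "ac" => no
  Position 3: "cc" => no
  Position 4: "cc" => no
  Position 5: "cc" => no
  Position 6: "ca" => no
  Position 7: "ac" => no
  Position 8: "ca" => no
Total occurrences: 0

0


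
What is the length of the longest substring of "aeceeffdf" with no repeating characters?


Input: "aeceeffdf"
Sliding window (track last position of each char):
  Position 0 ('a'): window [0,0] length 1 -- new best
  Position 1 ('e'): window [0,1] length 2 -- new best
  Position 2 ('c'): window [0,2] length 3 -- new best
  Position 3 ('e'): repeat (last at 1), move window start to 2
  Position 3 ('e'): window [2,3] length 2
  Position 4 ('e'): repeat (last at 3), move window start to 4
  Position 4 ('e'): window [4,4] length 1
  Position 5 ('f'): window [4,5] length 2
  Position 6 ('f'): repeat (last at 5), move window start to 6
  Position 6 ('f'): window [6,6] length 1
  Position 7 ('d'): window [6,7] length 2
  Position 8 ('f'): repeat (last at 6), move window start to 7
  Position 8 ('f'): window [7,8] length 2
Longest substring with no repeats: "aec" with length 3

3


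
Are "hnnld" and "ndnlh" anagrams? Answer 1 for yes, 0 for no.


Strings: "hnnld", "ndnlh"
Sorted first:  dhlnn
Sorted second: dhlnn
Sorted forms match => anagrams

1


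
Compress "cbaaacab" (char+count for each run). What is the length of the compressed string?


Input: cbaaacab
Runs:
  'c' x 1 => "c1"
  'b' x 1 => "b1"
  'a' x 3 => "a3"
  'c' x 1 => "c1"
  'a' x 1 => "a1"
  'b' x 1 => "b1"
Compressed: "c1b1a3c1a1b1"
Compressed length: 12

12


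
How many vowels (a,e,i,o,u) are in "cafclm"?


Input: cafclm
Checking each character:
  'c' at position 0: consonant
  'a' at position 1: vowel (running total: 1)
  'f' at position 2: consonant
  'c' at position 3: consonant
  'l' at position 4: consonant
  'm' at position 5: consonant
Total vowels: 1

1


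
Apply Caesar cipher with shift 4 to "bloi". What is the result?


Caesar cipher: shift "bloi" by 4
  'b' (pos 1) + 4 = pos 5 = 'f'
  'l' (pos 11) + 4 = pos 15 = 'p'
  'o' (pos 14) + 4 = pos 18 = 's'
  'i' (pos 8) + 4 = pos 12 = 'm'
Result: fpsm

fpsm


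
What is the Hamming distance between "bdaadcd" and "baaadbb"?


Comparing "bdaadcd" and "baaadbb" position by position:
  Position 0: 'b' vs 'b' => same
  Position 1: 'd' vs 'a' => differ
  Position 2: 'a' vs 'a' => same
  Position 3: 'a' vs 'a' => same
  Position 4: 'd' vs 'd' => same
  Position 5: 'c' vs 'b' => differ
  Position 6: 'd' vs 'b' => differ
Total differences (Hamming distance): 3

3


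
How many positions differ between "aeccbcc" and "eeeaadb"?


Comparing "aeccbcc" and "eeeaadb" position by position:
  Position 0: 'a' vs 'e' => DIFFER
  Position 1: 'e' vs 'e' => same
  Position 2: 'c' vs 'e' => DIFFER
  Position 3: 'c' vs 'a' => DIFFER
  Position 4: 'b' vs 'a' => DIFFER
  Position 5: 'c' vs 'd' => DIFFER
  Position 6: 'c' vs 'b' => DIFFER
Positions that differ: 6

6


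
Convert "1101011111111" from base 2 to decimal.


Input: "1101011111111" in base 2
Positional expansion:
  Digit '1' (value 1) x 2^12 = 4096
  Digit '1' (value 1) x 2^11 = 2048
  Digit '0' (value 0) x 2^10 = 0
  Digit '1' (value 1) x 2^9 = 512
  Digit '0' (value 0) x 2^8 = 0
  Digit '1' (value 1) x 2^7 = 128
  Digit '1' (value 1) x 2^6 = 64
  Digit '1' (value 1) x 2^5 = 32
  Digit '1' (value 1) x 2^4 = 16
  Digit '1' (value 1) x 2^3 = 8
  Digit '1' (value 1) x 2^2 = 4
  Digit '1' (value 1) x 2^1 = 2
  Digit '1' (value 1) x 2^0 = 1
Sum = 6911

6911


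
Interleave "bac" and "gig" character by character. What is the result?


Interleaving "bac" and "gig":
  Position 0: 'b' from first, 'g' from second => "bg"
  Position 1: 'a' from first, 'i' from second => "ai"
  Position 2: 'c' from first, 'g' from second => "cg"
Result: bgaicg

bgaicg


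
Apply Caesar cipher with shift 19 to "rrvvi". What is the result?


Caesar cipher: shift "rrvvi" by 19
  'r' (pos 17) + 19 = pos 10 = 'k'
  'r' (pos 17) + 19 = pos 10 = 'k'
  'v' (pos 21) + 19 = pos 14 = 'o'
  'v' (pos 21) + 19 = pos 14 = 'o'
  'i' (pos 8) + 19 = pos 1 = 'b'
Result: kkoob

kkoob


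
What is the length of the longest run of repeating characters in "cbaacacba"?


Input: "cbaacacba"
Scanning for longest run:
  Position 1 ('b'): new char, reset run to 1
  Position 2 ('a'): new char, reset run to 1
  Position 3 ('a'): continues run of 'a', length=2
  Position 4 ('c'): new char, reset run to 1
  Position 5 ('a'): new char, reset run to 1
  Position 6 ('c'): new char, reset run to 1
  Position 7 ('b'): new char, reset run to 1
  Position 8 ('a'): new char, reset run to 1
Longest run: 'a' with length 2

2


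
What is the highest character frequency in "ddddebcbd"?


Input: ddddebcbd
Character counts:
  'b': 2
  'c': 1
  'd': 5
  'e': 1
Maximum frequency: 5

5


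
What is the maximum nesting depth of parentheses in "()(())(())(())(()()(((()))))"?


Input: "()(())(())(())(()()(((()))))"
Tracking depth:
  Position 0 '(': depth becomes 1
  Position 1 ')': depth becomes 0
  Position 2 '(': depth becomes 1
  Position 3 '(': depth becomes 2
  Position 4 ')': depth becomes 1
  Position 5 ')': depth becomes 0
  Position 6 '(': depth becomes 1
  Position 7 '(': depth becomes 2
  Position 8 ')': depth becomes 1
  Position 9 ')': depth becomes 0
  Position 10 '(': depth becomes 1
  Position 11 '(': depth becomes 2
  Position 12 ')': depth becomes 1
  Position 13 ')': depth becomes 0
  Position 14 '(': depth becomes 1
  Position 15 '(': depth becomes 2
  Position 16 ')': depth becomes 1
  Position 17 '(': depth becomes 2
  Position 18 ')': depth becomes 1
  Position 19 '(': depth becomes 2
  Position 20 '(': depth becomes 3
  Position 21 '(': depth becomes 4
  Position 22 '(': depth becomes 5
  Position 23 ')': depth becomes 4
  Position 24 ')': depth becomes 3
  Position 25 ')': depth becomes 2
  Position 26 ')': depth becomes 1
  Position 27 ')': depth becomes 0
Maximum depth reached: 5

5


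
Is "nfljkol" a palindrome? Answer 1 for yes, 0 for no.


Input: nfljkol
Reversed: lokjlfn
  Compare pos 0 ('n') with pos 6 ('l'): MISMATCH
  Compare pos 1 ('f') with pos 5 ('o'): MISMATCH
  Compare pos 2 ('l') with pos 4 ('k'): MISMATCH
Result: not a palindrome

0


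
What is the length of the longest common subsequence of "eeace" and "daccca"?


LCS of "eeace" and "daccca"
DP table:
           d    a    c    c    c    a
      0    0    0    0    0    0    0
  e   0    0    0    0    0    0    0
  e   0    0    0    0    0    0    0
  a   0    0    1    1    1    1    1
  c   0    0    1    2    2    2    2
  e   0    0    1    2    2    2    2
LCS length = dp[5][6] = 2

2


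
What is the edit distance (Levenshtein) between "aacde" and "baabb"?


Computing edit distance: "aacde" -> "baabb"
DP table:
           b    a    a    b    b
      0    1    2    3    4    5
  a   1    1    1    2    3    4
  a   2    2    1    1    2    3
  c   3    3    2    2    2    3
  d   4    4    3    3    3    3
  e   5    5    4    4    4    4
Edit distance = dp[5][5] = 4

4


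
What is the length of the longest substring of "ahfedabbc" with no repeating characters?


Input: "ahfedabbc"
Sliding window (track last position of each char):
  Position 0 ('a'): window [0,0] length 1 -- new best
  Position 1 ('h'): window [0,1] length 2 -- new best
  Position 2 ('f'): window [0,2] length 3 -- new best
  Position 3 ('e'): window [0,3] length 4 -- new best
  Position 4 ('d'): window [0,4] length 5 -- new best
  Position 5 ('a'): repeat (last at 0), move window start to 1
  Position 5 ('a'): window [1,5] length 5
  Position 6 ('b'): window [1,6] length 6 -- new best
  Position 7 ('b'): repeat (last at 6), move window start to 7
  Position 7 ('b'): window [7,7] length 1
  Position 8 ('c'): window [7,8] length 2
Longest substring with no repeats: "hfedab" with length 6

6


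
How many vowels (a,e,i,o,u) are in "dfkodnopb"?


Input: dfkodnopb
Checking each character:
  'd' at position 0: consonant
  'f' at position 1: consonant
  'k' at position 2: consonant
  'o' at position 3: vowel (running total: 1)
  'd' at position 4: consonant
  'n' at position 5: consonant
  'o' at position 6: vowel (running total: 2)
  'p' at position 7: consonant
  'b' at position 8: consonant
Total vowels: 2

2


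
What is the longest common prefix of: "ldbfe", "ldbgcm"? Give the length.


Words: ldbfe, ldbgcm
  Position 0: all 'l' => match
  Position 1: all 'd' => match
  Position 2: all 'b' => match
  Position 3: ('f', 'g') => mismatch, stop
LCP = "ldb" (length 3)

3


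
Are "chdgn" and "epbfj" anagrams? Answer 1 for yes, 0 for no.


Strings: "chdgn", "epbfj"
Sorted first:  cdghn
Sorted second: befjp
Differ at position 0: 'c' vs 'b' => not anagrams

0


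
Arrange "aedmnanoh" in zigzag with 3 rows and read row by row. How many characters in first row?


Zigzag "aedmnanoh" into 3 rows:
Placing characters:
  'a' => row 0
  'e' => row 1
  'd' => row 2
  'm' => row 1
  'n' => row 0
  'a' => row 1
  'n' => row 2
  'o' => row 1
  'h' => row 0
Rows:
  Row 0: "anh"
  Row 1: "emao"
  Row 2: "dn"
First row length: 3

3


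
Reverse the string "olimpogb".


Input: olimpogb
Reading characters right to left:
  Position 7: 'b'
  Position 6: 'g'
  Position 5: 'o'
  Position 4: 'p'
  Position 3: 'm'
  Position 2: 'i'
  Position 1: 'l'
  Position 0: 'o'
Reversed: bgopmilo

bgopmilo


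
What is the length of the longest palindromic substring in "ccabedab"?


Input: "ccabedab"
Checking substrings for palindromes:
  [0:2] "cc" (len 2) => palindrome
Longest palindromic substring: "cc" with length 2

2


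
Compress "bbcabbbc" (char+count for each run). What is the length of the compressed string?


Input: bbcabbbc
Runs:
  'b' x 2 => "b2"
  'c' x 1 => "c1"
  'a' x 1 => "a1"
  'b' x 3 => "b3"
  'c' x 1 => "c1"
Compressed: "b2c1a1b3c1"
Compressed length: 10

10


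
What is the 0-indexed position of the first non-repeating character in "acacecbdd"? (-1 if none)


Input: acacecbdd
Character frequencies:
  'a': 2
  'b': 1
  'c': 3
  'd': 2
  'e': 1
Scanning left to right for freq == 1:
  Position 0 ('a'): freq=2, skip
  Position 1 ('c'): freq=3, skip
  Position 2 ('a'): freq=2, skip
  Position 3 ('c'): freq=3, skip
  Position 4 ('e'): unique! => answer = 4

4


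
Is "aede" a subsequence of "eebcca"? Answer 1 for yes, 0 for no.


Check if "aede" is a subsequence of "eebcca"
Greedy scan:
  Position 0 ('e'): no match needed
  Position 1 ('e'): no match needed
  Position 2 ('b'): no match needed
  Position 3 ('c'): no match needed
  Position 4 ('c'): no match needed
  Position 5 ('a'): matches sub[0] = 'a'
Only matched 1/4 characters => not a subsequence

0


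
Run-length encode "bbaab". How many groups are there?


Input: bbaab
Scanning for consecutive runs:
  Group 1: 'b' x 2 (positions 0-1)
  Group 2: 'a' x 2 (positions 2-3)
  Group 3: 'b' x 1 (positions 4-4)
Total groups: 3

3


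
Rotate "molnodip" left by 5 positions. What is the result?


Input: "molnodip", rotate left by 5
First 5 characters: "molno"
Remaining characters: "dip"
Concatenate remaining + first: "dip" + "molno" = "dipmolno"

dipmolno


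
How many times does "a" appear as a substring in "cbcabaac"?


Searching for "a" in "cbcabaac"
Scanning each position:
  Position 0: "c" => no
  Position 1: "b" => no
  Position 2: "c" => no
  Position 3: "a" => MATCH
  Position 4: "b" => no
  Position 5: "a" => MATCH
  Position 6: "a" => MATCH
  Position 7: "c" => no
Total occurrences: 3

3


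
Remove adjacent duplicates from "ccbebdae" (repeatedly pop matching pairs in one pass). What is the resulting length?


Input: ccbebdae
Stack-based adjacent duplicate removal:
  Read 'c': push. Stack: c
  Read 'c': matches stack top 'c' => pop. Stack: (empty)
  Read 'b': push. Stack: b
  Read 'e': push. Stack: be
  Read 'b': push. Stack: beb
  Read 'd': push. Stack: bebd
  Read 'a': push. Stack: bebda
  Read 'e': push. Stack: bebdae
Final stack: "bebdae" (length 6)

6


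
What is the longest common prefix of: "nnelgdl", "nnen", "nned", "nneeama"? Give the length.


Words: nnelgdl, nnen, nned, nneeama
  Position 0: all 'n' => match
  Position 1: all 'n' => match
  Position 2: all 'e' => match
  Position 3: ('l', 'n', 'd', 'e') => mismatch, stop
LCP = "nne" (length 3)

3


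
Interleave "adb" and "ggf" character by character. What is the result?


Interleaving "adb" and "ggf":
  Position 0: 'a' from first, 'g' from second => "ag"
  Position 1: 'd' from first, 'g' from second => "dg"
  Position 2: 'b' from first, 'f' from second => "bf"
Result: agdgbf

agdgbf


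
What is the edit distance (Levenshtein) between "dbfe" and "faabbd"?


Computing edit distance: "dbfe" -> "faabbd"
DP table:
           f    a    a    b    b    d
      0    1    2    3    4    5    6
  d   1    1    2    3    4    5    5
  b   2    2    2    3    3    4    5
  f   3    2    3    3    4    4    5
  e   4    3    3    4    4    5    5
Edit distance = dp[4][6] = 5

5


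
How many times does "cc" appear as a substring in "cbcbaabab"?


Searching for "cc" in "cbcbaabab"
Scanning each position:
  Position 0: "cb" => no
  Position 1: "bc" => no
  Position 2: "cb" => no
  Position 3: "ba" => no
  Position 4: "aa" => no
  Position 5: "ab" => no
  Position 6: "ba" => no
  Position 7: "ab" => no
Total occurrences: 0

0


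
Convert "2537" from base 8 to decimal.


Input: "2537" in base 8
Positional expansion:
  Digit '2' (value 2) x 8^3 = 1024
  Digit '5' (value 5) x 8^2 = 320
  Digit '3' (value 3) x 8^1 = 24
  Digit '7' (value 7) x 8^0 = 7
Sum = 1375

1375


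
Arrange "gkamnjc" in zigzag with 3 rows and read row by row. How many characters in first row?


Zigzag "gkamnjc" into 3 rows:
Placing characters:
  'g' => row 0
  'k' => row 1
  'a' => row 2
  'm' => row 1
  'n' => row 0
  'j' => row 1
  'c' => row 2
Rows:
  Row 0: "gn"
  Row 1: "kmj"
  Row 2: "ac"
First row length: 2

2


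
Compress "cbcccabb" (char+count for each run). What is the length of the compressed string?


Input: cbcccabb
Runs:
  'c' x 1 => "c1"
  'b' x 1 => "b1"
  'c' x 3 => "c3"
  'a' x 1 => "a1"
  'b' x 2 => "b2"
Compressed: "c1b1c3a1b2"
Compressed length: 10

10


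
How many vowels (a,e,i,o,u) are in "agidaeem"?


Input: agidaeem
Checking each character:
  'a' at position 0: vowel (running total: 1)
  'g' at position 1: consonant
  'i' at position 2: vowel (running total: 2)
  'd' at position 3: consonant
  'a' at position 4: vowel (running total: 3)
  'e' at position 5: vowel (running total: 4)
  'e' at position 6: vowel (running total: 5)
  'm' at position 7: consonant
Total vowels: 5

5


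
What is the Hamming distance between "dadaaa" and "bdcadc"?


Comparing "dadaaa" and "bdcadc" position by position:
  Position 0: 'd' vs 'b' => differ
  Position 1: 'a' vs 'd' => differ
  Position 2: 'd' vs 'c' => differ
  Position 3: 'a' vs 'a' => same
  Position 4: 'a' vs 'd' => differ
  Position 5: 'a' vs 'c' => differ
Total differences (Hamming distance): 5

5


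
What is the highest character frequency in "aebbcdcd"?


Input: aebbcdcd
Character counts:
  'a': 1
  'b': 2
  'c': 2
  'd': 2
  'e': 1
Maximum frequency: 2

2


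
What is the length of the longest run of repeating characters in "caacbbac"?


Input: "caacbbac"
Scanning for longest run:
  Position 1 ('a'): new char, reset run to 1
  Position 2 ('a'): continues run of 'a', length=2
  Position 3 ('c'): new char, reset run to 1
  Position 4 ('b'): new char, reset run to 1
  Position 5 ('b'): continues run of 'b', length=2
  Position 6 ('a'): new char, reset run to 1
  Position 7 ('c'): new char, reset run to 1
Longest run: 'a' with length 2

2


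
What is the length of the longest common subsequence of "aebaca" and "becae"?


LCS of "aebaca" and "becae"
DP table:
           b    e    c    a    e
      0    0    0    0    0    0
  a   0    0    0    0    1    1
  e   0    0    1    1    1    2
  b   0    1    1    1    1    2
  a   0    1    1    1    2    2
  c   0    1    1    2    2    2
  a   0    1    1    2    3    3
LCS length = dp[6][5] = 3

3


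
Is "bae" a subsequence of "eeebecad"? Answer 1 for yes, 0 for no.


Check if "bae" is a subsequence of "eeebecad"
Greedy scan:
  Position 0 ('e'): no match needed
  Position 1 ('e'): no match needed
  Position 2 ('e'): no match needed
  Position 3 ('b'): matches sub[0] = 'b'
  Position 4 ('e'): no match needed
  Position 5 ('c'): no match needed
  Position 6 ('a'): matches sub[1] = 'a'
  Position 7 ('d'): no match needed
Only matched 2/3 characters => not a subsequence

0


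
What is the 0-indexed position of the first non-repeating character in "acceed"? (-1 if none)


Input: acceed
Character frequencies:
  'a': 1
  'c': 2
  'd': 1
  'e': 2
Scanning left to right for freq == 1:
  Position 0 ('a'): unique! => answer = 0

0


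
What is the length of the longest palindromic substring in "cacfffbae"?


Input: "cacfffbae"
Checking substrings for palindromes:
  [0:3] "cac" (len 3) => palindrome
  [3:6] "fff" (len 3) => palindrome
  [3:5] "ff" (len 2) => palindrome
  [4:6] "ff" (len 2) => palindrome
Longest palindromic substring: "cac" with length 3

3


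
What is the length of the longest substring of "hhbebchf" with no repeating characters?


Input: "hhbebchf"
Sliding window (track last position of each char):
  Position 0 ('h'): window [0,0] length 1 -- new best
  Position 1 ('h'): repeat (last at 0), move window start to 1
  Position 1 ('h'): window [1,1] length 1
  Position 2 ('b'): window [1,2] length 2 -- new best
  Position 3 ('e'): window [1,3] length 3 -- new best
  Position 4 ('b'): repeat (last at 2), move window start to 3
  Position 4 ('b'): window [3,4] length 2
  Position 5 ('c'): window [3,5] length 3
  Position 6 ('h'): window [3,6] length 4 -- new best
  Position 7 ('f'): window [3,7] length 5 -- new best
Longest substring with no repeats: "ebchf" with length 5

5
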